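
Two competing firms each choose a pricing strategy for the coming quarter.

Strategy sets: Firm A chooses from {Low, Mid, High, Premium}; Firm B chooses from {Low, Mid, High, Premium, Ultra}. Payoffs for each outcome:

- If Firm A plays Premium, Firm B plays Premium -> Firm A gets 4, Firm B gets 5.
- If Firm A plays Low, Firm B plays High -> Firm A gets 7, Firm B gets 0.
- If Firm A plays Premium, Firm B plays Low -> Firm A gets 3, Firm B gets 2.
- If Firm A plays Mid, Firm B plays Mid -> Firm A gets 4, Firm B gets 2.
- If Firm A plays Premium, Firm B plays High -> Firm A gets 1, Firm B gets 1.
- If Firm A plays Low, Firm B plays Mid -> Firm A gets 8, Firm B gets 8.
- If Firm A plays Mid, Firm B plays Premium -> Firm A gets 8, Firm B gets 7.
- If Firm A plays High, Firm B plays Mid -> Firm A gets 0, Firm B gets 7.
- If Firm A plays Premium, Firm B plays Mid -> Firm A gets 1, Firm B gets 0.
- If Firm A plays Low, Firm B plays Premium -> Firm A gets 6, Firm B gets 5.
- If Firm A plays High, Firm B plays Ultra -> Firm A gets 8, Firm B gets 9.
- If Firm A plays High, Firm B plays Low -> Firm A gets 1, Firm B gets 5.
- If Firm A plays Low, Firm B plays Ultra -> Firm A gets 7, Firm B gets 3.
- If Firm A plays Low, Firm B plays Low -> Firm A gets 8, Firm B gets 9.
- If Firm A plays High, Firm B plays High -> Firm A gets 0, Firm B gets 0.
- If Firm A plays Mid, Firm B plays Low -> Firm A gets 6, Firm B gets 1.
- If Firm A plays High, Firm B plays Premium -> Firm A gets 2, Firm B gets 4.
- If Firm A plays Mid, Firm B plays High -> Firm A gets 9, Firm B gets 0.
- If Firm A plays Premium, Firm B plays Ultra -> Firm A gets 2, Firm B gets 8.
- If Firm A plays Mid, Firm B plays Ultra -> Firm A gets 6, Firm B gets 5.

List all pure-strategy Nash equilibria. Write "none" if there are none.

The pure Nash equilibria are (Low, Low); (Mid, Premium); (High, Ultra).

Check each profile: it is a Nash equilibrium iff no player can strictly gain by switching unilaterally.
(Low, Low): Firm A gets 8, best alternative 6; Firm B gets 9, best alternative 8. No profitable deviation — NE.
(Low, Mid): Firm B can switch to Low (8 → 9). Not NE.
(Low, High): Firm A can switch to Mid (7 → 9). Not NE.
(Low, Premium): Firm A can switch to Mid (6 → 8). Not NE.
(Low, Ultra): Firm A can switch to High (7 → 8). Not NE.
(Mid, Low): Firm A can switch to Low (6 → 8). Not NE.
(Mid, Mid): Firm A can switch to Low (4 → 8). Not NE.
(Mid, High): Firm B can switch to Low (0 → 1). Not NE.
(Mid, Premium): Firm A gets 8, best alternative 6; Firm B gets 7, best alternative 5. No profitable deviation — NE.
(Mid, Ultra): Firm A can switch to Low (6 → 7). Not NE.
(High, Low): Firm A can switch to Low (1 → 8). Not NE.
(High, Mid): Firm A can switch to Low (0 → 8). Not NE.
(High, Ultra): Firm A gets 8, best alternative 7; Firm B gets 9, best alternative 7. No profitable deviation — NE.
(The remaining 7 profiles each have a profitable deviation by the same check.)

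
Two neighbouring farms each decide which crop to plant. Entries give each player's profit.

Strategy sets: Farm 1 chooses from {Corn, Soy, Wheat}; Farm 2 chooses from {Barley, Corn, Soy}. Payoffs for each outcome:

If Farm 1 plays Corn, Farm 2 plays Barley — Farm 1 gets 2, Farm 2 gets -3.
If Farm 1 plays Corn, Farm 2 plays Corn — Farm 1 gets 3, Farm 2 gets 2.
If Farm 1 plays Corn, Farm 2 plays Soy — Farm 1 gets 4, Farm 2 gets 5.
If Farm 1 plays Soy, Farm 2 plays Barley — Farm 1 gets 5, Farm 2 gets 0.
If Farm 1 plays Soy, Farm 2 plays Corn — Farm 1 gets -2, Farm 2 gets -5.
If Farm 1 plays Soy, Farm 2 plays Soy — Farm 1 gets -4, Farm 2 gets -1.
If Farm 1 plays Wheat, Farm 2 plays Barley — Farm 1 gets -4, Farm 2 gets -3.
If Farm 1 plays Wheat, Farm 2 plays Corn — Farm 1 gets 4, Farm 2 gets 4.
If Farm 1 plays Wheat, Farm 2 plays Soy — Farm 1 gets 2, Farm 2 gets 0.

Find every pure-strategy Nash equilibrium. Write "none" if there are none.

(Corn, Soy) and (Soy, Barley) and (Wheat, Corn)

Farm 1 against Barley: payoffs 2, 5, -4 → best response Soy.
Farm 1 against Corn: payoffs 3, -2, 4 → best response Wheat.
Farm 1 against Soy: payoffs 4, -4, 2 → best response Corn.
Farm 2 against Corn: payoffs -3, 2, 5 → best response Soy.
Farm 2 against Soy: payoffs 0, -5, -1 → best response Barley.
Farm 2 against Wheat: payoffs -3, 4, 0 → best response Corn.
Mutual best responses: (Corn, Soy); (Soy, Barley); (Wheat, Corn).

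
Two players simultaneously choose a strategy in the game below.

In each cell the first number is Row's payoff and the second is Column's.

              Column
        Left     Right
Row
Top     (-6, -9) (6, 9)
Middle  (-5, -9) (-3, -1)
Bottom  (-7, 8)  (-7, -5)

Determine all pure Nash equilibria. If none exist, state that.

(Top, Right)

Row against Left: payoffs -6, -5, -7 → best response Middle.
Row against Right: payoffs 6, -3, -7 → best response Top.
Column against Top: payoffs -9, 9 → best response Right.
Column against Middle: payoffs -9, -1 → best response Right.
Column against Bottom: payoffs 8, -5 → best response Left.
Mutual best responses: (Top, Right).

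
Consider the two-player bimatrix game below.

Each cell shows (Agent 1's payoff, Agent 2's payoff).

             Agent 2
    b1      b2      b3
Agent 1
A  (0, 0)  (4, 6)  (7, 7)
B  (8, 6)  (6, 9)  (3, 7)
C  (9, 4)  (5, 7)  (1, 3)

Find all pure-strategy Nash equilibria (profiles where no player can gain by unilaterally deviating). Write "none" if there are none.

(A, b3); (B, b2)

Agent 1 against b1: payoffs 0, 8, 9 → best response C.
Agent 1 against b2: payoffs 4, 6, 5 → best response B.
Agent 1 against b3: payoffs 7, 3, 1 → best response A.
Agent 2 against A: payoffs 0, 6, 7 → best response b3.
Agent 2 against B: payoffs 6, 9, 7 → best response b2.
Agent 2 against C: payoffs 4, 7, 3 → best response b2.
Mutual best responses: (A, b3); (B, b2).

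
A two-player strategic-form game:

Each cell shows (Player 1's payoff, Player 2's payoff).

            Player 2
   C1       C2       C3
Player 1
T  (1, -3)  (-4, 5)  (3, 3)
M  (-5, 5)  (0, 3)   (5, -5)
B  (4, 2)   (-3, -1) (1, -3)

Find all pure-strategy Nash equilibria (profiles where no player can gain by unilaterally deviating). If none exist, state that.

Player 1 against C1: payoffs 1, -5, 4 → best response B.
Player 1 against C2: payoffs -4, 0, -3 → best response M.
Player 1 against C3: payoffs 3, 5, 1 → best response M.
Player 2 against T: payoffs -3, 5, 3 → best response C2.
Player 2 against M: payoffs 5, 3, -5 → best response C1.
Player 2 against B: payoffs 2, -1, -3 → best response C1.
Mutual best responses: (B, C1).

Pure NE: (B, C1)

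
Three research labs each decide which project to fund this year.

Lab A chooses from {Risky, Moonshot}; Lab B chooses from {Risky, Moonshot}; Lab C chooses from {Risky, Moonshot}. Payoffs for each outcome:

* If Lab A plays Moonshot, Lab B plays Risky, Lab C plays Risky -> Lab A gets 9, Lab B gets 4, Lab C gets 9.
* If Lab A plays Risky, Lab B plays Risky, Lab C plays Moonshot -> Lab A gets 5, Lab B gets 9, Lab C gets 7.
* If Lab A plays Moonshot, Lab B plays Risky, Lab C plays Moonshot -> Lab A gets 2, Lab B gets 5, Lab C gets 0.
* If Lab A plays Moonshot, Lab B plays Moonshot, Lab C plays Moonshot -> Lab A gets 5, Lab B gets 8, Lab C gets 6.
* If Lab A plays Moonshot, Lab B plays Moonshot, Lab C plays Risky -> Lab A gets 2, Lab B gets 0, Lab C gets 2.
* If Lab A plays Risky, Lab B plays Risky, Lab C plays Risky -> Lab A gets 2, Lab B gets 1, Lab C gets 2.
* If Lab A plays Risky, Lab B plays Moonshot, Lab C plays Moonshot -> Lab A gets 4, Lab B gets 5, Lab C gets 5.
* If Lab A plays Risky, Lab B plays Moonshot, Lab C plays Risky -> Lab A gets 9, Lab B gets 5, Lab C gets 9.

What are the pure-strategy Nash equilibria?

Pure-strategy Nash equilibria: (Risky, Risky, Moonshot), (Risky, Moonshot, Risky), (Moonshot, Risky, Risky), (Moonshot, Moonshot, Moonshot)

Lab A against (Risky, Risky): payoffs 2, 9 → best response Moonshot.
Lab A against (Risky, Moonshot): payoffs 5, 2 → best response Risky.
Lab A against (Moonshot, Risky): payoffs 9, 2 → best response Risky.
Lab A against (Moonshot, Moonshot): payoffs 4, 5 → best response Moonshot.
Lab B against (Risky, Risky): payoffs 1, 5 → best response Moonshot.
Lab B against (Risky, Moonshot): payoffs 9, 5 → best response Risky.
Lab B against (Moonshot, Risky): payoffs 4, 0 → best response Risky.
Lab B against (Moonshot, Moonshot): payoffs 5, 8 → best response Moonshot.
Lab C against (Risky, Risky): payoffs 2, 7 → best response Moonshot.
Lab C against (Risky, Moonshot): payoffs 9, 5 → best response Risky.
Lab C against (Moonshot, Risky): payoffs 9, 0 → best response Risky.
Lab C against (Moonshot, Moonshot): payoffs 2, 6 → best response Moonshot.
Mutual best responses: (Risky, Risky, Moonshot); (Risky, Moonshot, Risky); (Moonshot, Risky, Risky); (Moonshot, Moonshot, Moonshot).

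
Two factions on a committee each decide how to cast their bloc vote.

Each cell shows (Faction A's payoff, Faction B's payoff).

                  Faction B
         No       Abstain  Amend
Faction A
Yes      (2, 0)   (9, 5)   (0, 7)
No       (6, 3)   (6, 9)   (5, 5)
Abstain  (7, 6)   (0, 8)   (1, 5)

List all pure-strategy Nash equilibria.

This game has no pure Nash equilibrium.

Faction A against No: payoffs 2, 6, 7 → best response Abstain.
Faction A against Abstain: payoffs 9, 6, 0 → best response Yes.
Faction A against Amend: payoffs 0, 5, 1 → best response No.
Faction B against Yes: payoffs 0, 5, 7 → best response Amend.
Faction B against No: payoffs 3, 9, 5 → best response Abstain.
Faction B against Abstain: payoffs 6, 8, 5 → best response Abstain.
No profile is a mutual best response for all players.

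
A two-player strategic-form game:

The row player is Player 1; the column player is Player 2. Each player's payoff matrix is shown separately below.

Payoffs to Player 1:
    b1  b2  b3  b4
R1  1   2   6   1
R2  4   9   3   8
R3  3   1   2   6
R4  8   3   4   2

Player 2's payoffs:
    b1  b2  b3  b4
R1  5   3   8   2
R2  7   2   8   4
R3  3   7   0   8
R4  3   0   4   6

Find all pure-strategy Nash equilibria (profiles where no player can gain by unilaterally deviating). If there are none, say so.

The unique pure-strategy Nash equilibrium is (R1, b3).

Mark each player's best response to every combination of opponents' strategies; a profile where every player is best-responding is a pure Nash equilibrium.
Player 1 against b1: payoffs 1, 4, 3, 8 → best response R4.
Player 1 against b2: payoffs 2, 9, 1, 3 → best response R2.
Player 1 against b3: payoffs 6, 3, 2, 4 → best response R1.
Player 1 against b4: payoffs 1, 8, 6, 2 → best response R2.
Player 2 against R1: payoffs 5, 3, 8, 2 → best response b3.
Player 2 against R2: payoffs 7, 2, 8, 4 → best response b3.
Player 2 against R3: payoffs 3, 7, 0, 8 → best response b4.
Player 2 against R4: payoffs 3, 0, 4, 6 → best response b4.
Mutual best responses: (R1, b3).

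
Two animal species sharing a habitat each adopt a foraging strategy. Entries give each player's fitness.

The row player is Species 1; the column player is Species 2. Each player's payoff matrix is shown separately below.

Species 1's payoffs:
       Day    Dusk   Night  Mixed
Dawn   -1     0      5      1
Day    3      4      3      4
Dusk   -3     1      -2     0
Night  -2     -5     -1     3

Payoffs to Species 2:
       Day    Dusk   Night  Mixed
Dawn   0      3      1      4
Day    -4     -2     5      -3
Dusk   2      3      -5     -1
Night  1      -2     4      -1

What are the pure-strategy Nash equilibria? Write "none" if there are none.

No pure-strategy Nash equilibrium.

(Dawn, Day): Species 1 can switch to Day (-1 → 3). Not NE.
(Dawn, Dusk): Species 1 can switch to Day (0 → 4). Not NE.
(Dawn, Night): Species 2 can switch to Dusk (1 → 3). Not NE.
(Dawn, Mixed): Species 1 can switch to Day (1 → 4). Not NE.
(Day, Day): Species 2 can switch to Dusk (-4 → -2). Not NE.
(Day, Dusk): Species 2 can switch to Night (-2 → 5). Not NE.
(The remaining 10 profiles each have a profitable deviation by the same check.)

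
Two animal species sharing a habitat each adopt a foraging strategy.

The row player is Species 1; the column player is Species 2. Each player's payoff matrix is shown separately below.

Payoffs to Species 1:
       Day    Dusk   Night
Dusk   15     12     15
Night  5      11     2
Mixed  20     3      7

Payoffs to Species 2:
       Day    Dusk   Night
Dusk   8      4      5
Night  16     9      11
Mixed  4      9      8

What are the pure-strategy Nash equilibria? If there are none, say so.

none

(Dusk, Day): Species 1 can switch to Mixed (15 → 20). Not NE.
(Dusk, Dusk): Species 2 can switch to Day (4 → 8). Not NE.
(Dusk, Night): Species 2 can switch to Day (5 → 8). Not NE.
(Night, Day): Species 1 can switch to Dusk (5 → 15). Not NE.
(Night, Dusk): Species 1 can switch to Dusk (11 → 12). Not NE.
(Night, Night): Species 1 can switch to Dusk (2 → 15). Not NE.
(The remaining 3 profiles each have a profitable deviation by the same check.)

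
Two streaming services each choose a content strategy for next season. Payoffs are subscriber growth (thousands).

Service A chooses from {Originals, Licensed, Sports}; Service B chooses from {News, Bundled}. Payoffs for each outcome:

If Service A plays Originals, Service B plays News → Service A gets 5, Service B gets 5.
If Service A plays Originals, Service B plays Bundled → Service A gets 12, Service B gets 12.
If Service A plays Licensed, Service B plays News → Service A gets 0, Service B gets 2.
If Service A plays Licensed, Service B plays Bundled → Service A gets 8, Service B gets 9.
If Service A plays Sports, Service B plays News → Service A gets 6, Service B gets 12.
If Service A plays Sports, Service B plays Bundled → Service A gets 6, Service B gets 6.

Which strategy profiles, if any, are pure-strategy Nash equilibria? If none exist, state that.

Service A against News: payoffs 5, 0, 6 → best response Sports.
Service A against Bundled: payoffs 12, 8, 6 → best response Originals.
Service B against Originals: payoffs 5, 12 → best response Bundled.
Service B against Licensed: payoffs 2, 9 → best response Bundled.
Service B against Sports: payoffs 12, 6 → best response News.
Mutual best responses: (Originals, Bundled); (Sports, News).

The pure Nash equilibria are (Originals, Bundled); (Sports, News).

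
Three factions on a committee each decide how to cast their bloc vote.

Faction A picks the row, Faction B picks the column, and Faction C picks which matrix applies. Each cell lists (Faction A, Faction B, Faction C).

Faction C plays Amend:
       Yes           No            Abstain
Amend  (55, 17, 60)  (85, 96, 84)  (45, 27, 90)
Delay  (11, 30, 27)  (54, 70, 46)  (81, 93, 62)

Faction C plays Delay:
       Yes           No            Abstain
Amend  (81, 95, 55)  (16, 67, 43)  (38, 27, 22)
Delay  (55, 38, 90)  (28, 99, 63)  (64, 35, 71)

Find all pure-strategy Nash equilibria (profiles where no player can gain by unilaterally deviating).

Faction A against (Yes, Amend): payoffs 55, 11 → best response Amend.
Faction A against (Yes, Delay): payoffs 81, 55 → best response Amend.
Faction A against (No, Amend): payoffs 85, 54 → best response Amend.
Faction A against (No, Delay): payoffs 16, 28 → best response Delay.
Faction A against (Abstain, Amend): payoffs 45, 81 → best response Delay.
Faction A against (Abstain, Delay): payoffs 38, 64 → best response Delay.
Faction B against (Amend, Amend): payoffs 17, 96, 27 → best response No.
Faction B against (Amend, Delay): payoffs 95, 67, 27 → best response Yes.
Faction B against (Delay, Amend): payoffs 30, 70, 93 → best response Abstain.
Faction B against (Delay, Delay): payoffs 38, 99, 35 → best response No.
Faction C against (Amend, Yes): payoffs 60, 55 → best response Amend.
Faction C against (Amend, No): payoffs 84, 43 → best response Amend.
Faction C against (Amend, Abstain): payoffs 90, 22 → best response Amend.
Faction C against (Delay, Yes): payoffs 27, 90 → best response Delay.
Faction C against (Delay, No): payoffs 46, 63 → best response Delay.
Faction C against (Delay, Abstain): payoffs 62, 71 → best response Delay.
Mutual best responses: (Amend, No, Amend); (Delay, No, Delay).

(Amend, No, Amend) and (Delay, No, Delay)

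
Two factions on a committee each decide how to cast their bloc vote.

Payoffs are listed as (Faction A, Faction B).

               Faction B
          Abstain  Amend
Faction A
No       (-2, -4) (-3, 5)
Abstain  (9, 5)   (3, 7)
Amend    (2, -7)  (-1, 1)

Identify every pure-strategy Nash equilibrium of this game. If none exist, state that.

(Abstain, Amend)

Mark each player's best response to every combination of opponents' strategies; a profile where every player is best-responding is a pure Nash equilibrium.
Faction A against Abstain: payoffs -2, 9, 2 → best response Abstain.
Faction A against Amend: payoffs -3, 3, -1 → best response Abstain.
Faction B against No: payoffs -4, 5 → best response Amend.
Faction B against Abstain: payoffs 5, 7 → best response Amend.
Faction B against Amend: payoffs -7, 1 → best response Amend.
Mutual best responses: (Abstain, Amend).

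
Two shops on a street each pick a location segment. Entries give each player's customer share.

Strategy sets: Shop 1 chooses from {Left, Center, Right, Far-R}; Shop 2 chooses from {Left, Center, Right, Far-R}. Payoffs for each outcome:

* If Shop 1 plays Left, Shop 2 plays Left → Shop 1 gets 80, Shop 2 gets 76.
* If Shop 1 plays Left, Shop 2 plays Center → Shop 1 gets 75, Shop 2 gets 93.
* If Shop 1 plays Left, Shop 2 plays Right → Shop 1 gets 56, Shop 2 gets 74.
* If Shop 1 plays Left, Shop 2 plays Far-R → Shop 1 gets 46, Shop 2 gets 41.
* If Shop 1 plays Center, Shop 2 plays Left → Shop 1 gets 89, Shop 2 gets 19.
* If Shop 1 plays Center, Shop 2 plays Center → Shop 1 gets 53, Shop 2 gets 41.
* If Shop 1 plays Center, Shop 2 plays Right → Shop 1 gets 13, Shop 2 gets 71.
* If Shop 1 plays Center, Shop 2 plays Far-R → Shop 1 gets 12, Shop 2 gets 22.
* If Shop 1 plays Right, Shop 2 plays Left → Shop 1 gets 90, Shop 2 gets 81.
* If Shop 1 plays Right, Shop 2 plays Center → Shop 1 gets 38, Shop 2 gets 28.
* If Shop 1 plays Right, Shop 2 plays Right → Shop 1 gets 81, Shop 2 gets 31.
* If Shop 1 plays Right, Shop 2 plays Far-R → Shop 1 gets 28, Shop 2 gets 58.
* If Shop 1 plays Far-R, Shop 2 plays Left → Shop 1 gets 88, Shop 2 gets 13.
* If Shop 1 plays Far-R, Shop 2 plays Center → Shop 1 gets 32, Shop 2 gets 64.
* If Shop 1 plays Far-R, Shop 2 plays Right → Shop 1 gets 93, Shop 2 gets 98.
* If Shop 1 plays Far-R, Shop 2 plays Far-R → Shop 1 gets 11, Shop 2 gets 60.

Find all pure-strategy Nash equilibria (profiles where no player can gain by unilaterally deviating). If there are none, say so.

(Left, Center), (Right, Left), (Far-R, Right)

(Left, Left): Shop 1 can switch to Center (80 → 89). Not NE.
(Left, Center): Shop 1 gets 75, best alternative 53; Shop 2 gets 93, best alternative 76. No profitable deviation — NE.
(Left, Right): Shop 1 can switch to Right (56 → 81). Not NE.
(Left, Far-R): Shop 2 can switch to Left (41 → 76). Not NE.
(Center, Left): Shop 1 can switch to Right (89 → 90). Not NE.
(Center, Center): Shop 1 can switch to Left (53 → 75). Not NE.
(Center, Right): Shop 1 can switch to Left (13 → 56). Not NE.
(Right, Left): Shop 1 gets 90, best alternative 89; Shop 2 gets 81, best alternative 58. No profitable deviation — NE.
(Far-R, Right): Shop 1 gets 93, best alternative 81; Shop 2 gets 98, best alternative 64. No profitable deviation — NE.
(The remaining 7 profiles each have a profitable deviation by the same check.)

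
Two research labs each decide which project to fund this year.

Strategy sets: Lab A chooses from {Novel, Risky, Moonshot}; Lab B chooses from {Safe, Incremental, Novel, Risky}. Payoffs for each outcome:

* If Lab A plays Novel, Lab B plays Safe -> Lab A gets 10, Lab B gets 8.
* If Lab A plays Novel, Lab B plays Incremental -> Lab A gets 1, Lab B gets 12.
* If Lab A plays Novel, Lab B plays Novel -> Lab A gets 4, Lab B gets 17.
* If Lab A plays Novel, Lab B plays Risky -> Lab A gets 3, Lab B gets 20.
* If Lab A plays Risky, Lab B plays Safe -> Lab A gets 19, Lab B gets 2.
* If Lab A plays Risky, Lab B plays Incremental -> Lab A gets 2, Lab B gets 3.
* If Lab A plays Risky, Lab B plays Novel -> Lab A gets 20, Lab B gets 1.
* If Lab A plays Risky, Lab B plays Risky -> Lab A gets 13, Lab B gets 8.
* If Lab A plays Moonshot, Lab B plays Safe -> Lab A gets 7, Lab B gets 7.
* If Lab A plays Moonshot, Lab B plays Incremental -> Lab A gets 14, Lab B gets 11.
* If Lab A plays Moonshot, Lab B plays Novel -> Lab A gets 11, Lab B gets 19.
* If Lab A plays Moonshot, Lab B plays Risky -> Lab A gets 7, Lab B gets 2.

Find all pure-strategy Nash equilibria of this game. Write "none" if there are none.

The unique pure-strategy Nash equilibrium is (Risky, Risky).

(Novel, Safe): Lab A can switch to Risky (10 → 19). Not NE.
(Novel, Incremental): Lab A can switch to Risky (1 → 2). Not NE.
(Novel, Novel): Lab A can switch to Risky (4 → 20). Not NE.
(Novel, Risky): Lab A can switch to Risky (3 → 13). Not NE.
(Risky, Safe): Lab B can switch to Incremental (2 → 3). Not NE.
(Risky, Incremental): Lab A can switch to Moonshot (2 → 14). Not NE.
(Risky, Risky): Lab A gets 13, best alternative 7; Lab B gets 8, best alternative 3. No profitable deviation — NE.
(The remaining 5 profiles each have a profitable deviation by the same check.)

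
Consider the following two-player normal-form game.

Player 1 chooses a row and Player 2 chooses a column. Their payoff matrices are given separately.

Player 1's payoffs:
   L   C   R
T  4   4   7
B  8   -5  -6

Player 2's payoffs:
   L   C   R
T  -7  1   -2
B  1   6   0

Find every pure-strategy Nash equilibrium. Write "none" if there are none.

For each player, find the best response to each opponent profile; mutual best responses are the pure NE.
Player 1 against L: payoffs 4, 8 → best response B.
Player 1 against C: payoffs 4, -5 → best response T.
Player 1 against R: payoffs 7, -6 → best response T.
Player 2 against T: payoffs -7, 1, -2 → best response C.
Player 2 against B: payoffs 1, 6, 0 → best response C.
Mutual best responses: (T, C).

Pure NE: (T, C)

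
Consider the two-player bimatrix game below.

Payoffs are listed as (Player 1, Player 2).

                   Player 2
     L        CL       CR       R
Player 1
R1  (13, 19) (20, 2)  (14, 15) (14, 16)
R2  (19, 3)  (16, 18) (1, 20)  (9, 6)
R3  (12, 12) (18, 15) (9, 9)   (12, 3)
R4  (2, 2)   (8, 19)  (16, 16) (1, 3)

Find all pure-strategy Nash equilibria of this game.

(R1, L): Player 1 can switch to R2 (13 → 19). Not NE.
(R1, CL): Player 2 can switch to L (2 → 19). Not NE.
(R1, CR): Player 1 can switch to R4 (14 → 16). Not NE.
(R1, R): Player 2 can switch to L (16 → 19). Not NE.
(R2, L): Player 2 can switch to CL (3 → 18). Not NE.
(R2, CL): Player 1 can switch to R1 (16 → 20). Not NE.
(R2, CR): Player 1 can switch to R1 (1 → 14). Not NE.
(R2, R): Player 1 can switch to R1 (9 → 14). Not NE.
(R3, L): Player 1 can switch to R1 (12 → 13). Not NE.
(R3, CL): Player 1 can switch to R1 (18 → 20). Not NE.
(R3, CR): Player 1 can switch to R1 (9 → 14). Not NE.
(R3, R): Player 1 can switch to R1 (12 → 14). Not NE.
(The remaining 4 profiles each have a profitable deviation by the same check.)

There is no pure-strategy Nash equilibrium.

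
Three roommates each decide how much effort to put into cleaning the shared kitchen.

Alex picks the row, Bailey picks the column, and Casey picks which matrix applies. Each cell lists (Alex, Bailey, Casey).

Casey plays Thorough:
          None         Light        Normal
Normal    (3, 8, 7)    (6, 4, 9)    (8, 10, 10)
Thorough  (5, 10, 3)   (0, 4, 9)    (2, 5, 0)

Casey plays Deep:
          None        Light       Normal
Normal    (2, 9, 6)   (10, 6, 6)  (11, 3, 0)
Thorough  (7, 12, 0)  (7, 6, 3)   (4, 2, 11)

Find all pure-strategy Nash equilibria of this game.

Alex against (None, Thorough): payoffs 3, 5 → best response Thorough.
Alex against (None, Deep): payoffs 2, 7 → best response Thorough.
Alex against (Light, Thorough): payoffs 6, 0 → best response Normal.
Alex against (Light, Deep): payoffs 10, 7 → best response Normal.
Alex against (Normal, Thorough): payoffs 8, 2 → best response Normal.
Alex against (Normal, Deep): payoffs 11, 4 → best response Normal.
Bailey against (Normal, Thorough): payoffs 8, 4, 10 → best response Normal.
Bailey against (Normal, Deep): payoffs 9, 6, 3 → best response None.
Bailey against (Thorough, Thorough): payoffs 10, 4, 5 → best response None.
Bailey against (Thorough, Deep): payoffs 12, 6, 2 → best response None.
Casey against (Normal, None): payoffs 7, 6 → best response Thorough.
Casey against (Normal, Light): payoffs 9, 6 → best response Thorough.
Casey against (Normal, Normal): payoffs 10, 0 → best response Thorough.
Casey against (Thorough, None): payoffs 3, 0 → best response Thorough.
Casey against (Thorough, Light): payoffs 9, 3 → best response Thorough.
Casey against (Thorough, Normal): payoffs 0, 11 → best response Deep.
Mutual best responses: (Normal, Normal, Thorough); (Thorough, None, Thorough).

The pure Nash equilibria are (Normal, Normal, Thorough), (Thorough, None, Thorough).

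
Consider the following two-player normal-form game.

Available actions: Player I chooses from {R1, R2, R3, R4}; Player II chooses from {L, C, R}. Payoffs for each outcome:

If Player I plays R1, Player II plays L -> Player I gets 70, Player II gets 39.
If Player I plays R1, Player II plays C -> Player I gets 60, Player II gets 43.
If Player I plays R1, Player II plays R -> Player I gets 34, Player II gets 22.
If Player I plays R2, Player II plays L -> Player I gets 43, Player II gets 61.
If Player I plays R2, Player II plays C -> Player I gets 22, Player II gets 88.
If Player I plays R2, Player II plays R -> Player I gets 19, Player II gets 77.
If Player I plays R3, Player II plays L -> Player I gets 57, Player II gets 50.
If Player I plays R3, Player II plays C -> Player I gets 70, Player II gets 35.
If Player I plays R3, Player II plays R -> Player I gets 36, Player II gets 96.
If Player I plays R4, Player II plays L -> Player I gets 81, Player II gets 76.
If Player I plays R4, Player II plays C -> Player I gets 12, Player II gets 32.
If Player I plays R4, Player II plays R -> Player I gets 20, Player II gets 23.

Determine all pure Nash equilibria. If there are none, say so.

The pure Nash equilibria are (R3, R); (R4, L).

Player I against L: payoffs 70, 43, 57, 81 → best response R4.
Player I against C: payoffs 60, 22, 70, 12 → best response R3.
Player I against R: payoffs 34, 19, 36, 20 → best response R3.
Player II against R1: payoffs 39, 43, 22 → best response C.
Player II against R2: payoffs 61, 88, 77 → best response C.
Player II against R3: payoffs 50, 35, 96 → best response R.
Player II against R4: payoffs 76, 32, 23 → best response L.
Mutual best responses: (R3, R); (R4, L).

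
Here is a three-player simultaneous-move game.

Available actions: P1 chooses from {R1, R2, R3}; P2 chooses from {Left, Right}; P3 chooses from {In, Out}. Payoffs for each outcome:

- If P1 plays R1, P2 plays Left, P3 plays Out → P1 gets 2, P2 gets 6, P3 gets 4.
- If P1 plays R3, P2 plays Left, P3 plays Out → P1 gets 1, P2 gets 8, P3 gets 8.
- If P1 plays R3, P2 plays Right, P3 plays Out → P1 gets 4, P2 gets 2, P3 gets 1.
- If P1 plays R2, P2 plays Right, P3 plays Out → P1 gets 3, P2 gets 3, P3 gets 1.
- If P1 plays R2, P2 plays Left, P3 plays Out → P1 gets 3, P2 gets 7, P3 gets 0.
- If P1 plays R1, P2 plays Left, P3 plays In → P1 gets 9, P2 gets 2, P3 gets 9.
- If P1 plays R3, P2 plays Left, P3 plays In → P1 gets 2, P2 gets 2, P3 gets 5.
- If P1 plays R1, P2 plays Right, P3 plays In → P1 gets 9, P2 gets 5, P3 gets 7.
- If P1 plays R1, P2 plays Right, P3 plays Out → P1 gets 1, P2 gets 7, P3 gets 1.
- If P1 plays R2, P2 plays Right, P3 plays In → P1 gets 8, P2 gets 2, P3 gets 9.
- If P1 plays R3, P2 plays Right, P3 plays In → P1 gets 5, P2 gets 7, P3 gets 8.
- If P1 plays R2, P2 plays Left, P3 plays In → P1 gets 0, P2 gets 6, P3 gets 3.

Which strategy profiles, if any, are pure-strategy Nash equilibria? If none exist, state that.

For each player, find the best response to each opponent profile; mutual best responses are the pure NE.
P1 against (Left, In): payoffs 9, 0, 2 → best response R1.
P1 against (Left, Out): payoffs 2, 3, 1 → best response R2.
P1 against (Right, In): payoffs 9, 8, 5 → best response R1.
P1 against (Right, Out): payoffs 1, 3, 4 → best response R3.
P2 against (R1, In): payoffs 2, 5 → best response Right.
P2 against (R1, Out): payoffs 6, 7 → best response Right.
P2 against (R2, In): payoffs 6, 2 → best response Left.
P2 against (R2, Out): payoffs 7, 3 → best response Left.
P2 against (R3, In): payoffs 2, 7 → best response Right.
P2 against (R3, Out): payoffs 8, 2 → best response Left.
P3 against (R1, Left): payoffs 9, 4 → best response In.
P3 against (R1, Right): payoffs 7, 1 → best response In.
P3 against (R2, Left): payoffs 3, 0 → best response In.
P3 against (R2, Right): payoffs 9, 1 → best response In.
P3 against (R3, Left): payoffs 5, 8 → best response Out.
P3 against (R3, Right): payoffs 8, 1 → best response In.
Mutual best responses: (R1, Right, In).

The unique pure-strategy Nash equilibrium is (R1, Right, In).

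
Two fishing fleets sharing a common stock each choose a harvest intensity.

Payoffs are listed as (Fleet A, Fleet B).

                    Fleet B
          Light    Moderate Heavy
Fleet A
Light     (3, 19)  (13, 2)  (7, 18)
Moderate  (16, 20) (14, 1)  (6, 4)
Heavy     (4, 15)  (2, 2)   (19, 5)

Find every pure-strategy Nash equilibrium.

The unique pure-strategy Nash equilibrium is (Moderate, Light).

Check each profile: it is a Nash equilibrium iff no player can strictly gain by switching unilaterally.
(Light, Light): Fleet A can switch to Moderate (3 → 16). Not NE.
(Light, Moderate): Fleet A can switch to Moderate (13 → 14). Not NE.
(Light, Heavy): Fleet A can switch to Heavy (7 → 19). Not NE.
(Moderate, Light): Fleet A gets 16, best alternative 4; Fleet B gets 20, best alternative 4. No profitable deviation — NE.
(Moderate, Moderate): Fleet B can switch to Light (1 → 20). Not NE.
(Moderate, Heavy): Fleet A can switch to Light (6 → 7). Not NE.
(Heavy, Light): Fleet A can switch to Moderate (4 → 16). Not NE.
(The remaining 2 profiles each have a profitable deviation by the same check.)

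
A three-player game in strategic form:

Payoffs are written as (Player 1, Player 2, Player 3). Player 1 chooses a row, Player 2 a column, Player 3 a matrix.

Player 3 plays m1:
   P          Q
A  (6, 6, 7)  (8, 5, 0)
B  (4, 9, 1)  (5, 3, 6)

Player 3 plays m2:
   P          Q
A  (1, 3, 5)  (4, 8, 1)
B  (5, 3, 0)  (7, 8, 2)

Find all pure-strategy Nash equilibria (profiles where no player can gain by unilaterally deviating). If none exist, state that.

Pure NE: (A, P, m1)

Player 1 against (P, m1): payoffs 6, 4 → best response A.
Player 1 against (P, m2): payoffs 1, 5 → best response B.
Player 1 against (Q, m1): payoffs 8, 5 → best response A.
Player 1 against (Q, m2): payoffs 4, 7 → best response B.
Player 2 against (A, m1): payoffs 6, 5 → best response P.
Player 2 against (A, m2): payoffs 3, 8 → best response Q.
Player 2 against (B, m1): payoffs 9, 3 → best response P.
Player 2 against (B, m2): payoffs 3, 8 → best response Q.
Player 3 against (A, P): payoffs 7, 5 → best response m1.
Player 3 against (A, Q): payoffs 0, 1 → best response m2.
Player 3 against (B, P): payoffs 1, 0 → best response m1.
Player 3 against (B, Q): payoffs 6, 2 → best response m1.
Mutual best responses: (A, P, m1).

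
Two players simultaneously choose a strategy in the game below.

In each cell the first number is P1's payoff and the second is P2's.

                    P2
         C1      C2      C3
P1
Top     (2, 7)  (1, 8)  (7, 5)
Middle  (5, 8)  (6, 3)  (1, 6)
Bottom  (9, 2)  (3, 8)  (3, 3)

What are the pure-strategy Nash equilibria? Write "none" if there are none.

none

Check each profile: it is a Nash equilibrium iff no player can strictly gain by switching unilaterally.
(Top, C1): P1 can switch to Middle (2 → 5). Not NE.
(Top, C2): P1 can switch to Middle (1 → 6). Not NE.
(Top, C3): P2 can switch to C1 (5 → 7). Not NE.
(Middle, C1): P1 can switch to Bottom (5 → 9). Not NE.
(Middle, C2): P2 can switch to C1 (3 → 8). Not NE.
(Middle, C3): P1 can switch to Top (1 → 7). Not NE.
(Bottom, C1): P2 can switch to C2 (2 → 8). Not NE.
(Bottom, C2): P1 can switch to Middle (3 → 6). Not NE.
(The remaining 1 profile has a profitable deviation by the same check.)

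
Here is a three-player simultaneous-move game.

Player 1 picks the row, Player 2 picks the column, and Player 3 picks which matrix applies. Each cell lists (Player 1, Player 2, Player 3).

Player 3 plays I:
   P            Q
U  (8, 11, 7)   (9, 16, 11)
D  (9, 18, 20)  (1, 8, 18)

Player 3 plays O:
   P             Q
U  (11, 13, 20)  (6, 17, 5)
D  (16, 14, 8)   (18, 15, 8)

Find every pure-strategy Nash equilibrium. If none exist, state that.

The pure Nash equilibria are (U, Q, I), (D, P, I).

Player 1 against (P, I): payoffs 8, 9 → best response D.
Player 1 against (P, O): payoffs 11, 16 → best response D.
Player 1 against (Q, I): payoffs 9, 1 → best response U.
Player 1 against (Q, O): payoffs 6, 18 → best response D.
Player 2 against (U, I): payoffs 11, 16 → best response Q.
Player 2 against (U, O): payoffs 13, 17 → best response Q.
Player 2 against (D, I): payoffs 18, 8 → best response P.
Player 2 against (D, O): payoffs 14, 15 → best response Q.
Player 3 against (U, P): payoffs 7, 20 → best response O.
Player 3 against (U, Q): payoffs 11, 5 → best response I.
Player 3 against (D, P): payoffs 20, 8 → best response I.
Player 3 against (D, Q): payoffs 18, 8 → best response I.
Mutual best responses: (U, Q, I); (D, P, I).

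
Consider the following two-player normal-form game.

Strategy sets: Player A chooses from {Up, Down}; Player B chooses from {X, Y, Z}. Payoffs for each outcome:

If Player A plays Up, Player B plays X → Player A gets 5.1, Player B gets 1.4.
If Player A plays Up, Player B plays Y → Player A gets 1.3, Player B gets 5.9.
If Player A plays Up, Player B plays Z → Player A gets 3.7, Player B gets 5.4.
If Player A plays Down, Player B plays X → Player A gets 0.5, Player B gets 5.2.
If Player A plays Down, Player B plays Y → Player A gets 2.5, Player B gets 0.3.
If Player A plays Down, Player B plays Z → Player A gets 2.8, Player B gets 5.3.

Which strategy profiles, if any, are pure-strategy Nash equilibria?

This game has no pure Nash equilibrium.

(Up, X): Player B can switch to Y (1.4 → 5.9). Not NE.
(Up, Y): Player A can switch to Down (1.3 → 2.5). Not NE.
(Up, Z): Player B can switch to Y (5.4 → 5.9). Not NE.
(Down, X): Player A can switch to Up (0.5 → 5.1). Not NE.
(Down, Y): Player B can switch to X (0.3 → 5.2). Not NE.
(Down, Z): Player A can switch to Up (2.8 → 3.7). Not NE.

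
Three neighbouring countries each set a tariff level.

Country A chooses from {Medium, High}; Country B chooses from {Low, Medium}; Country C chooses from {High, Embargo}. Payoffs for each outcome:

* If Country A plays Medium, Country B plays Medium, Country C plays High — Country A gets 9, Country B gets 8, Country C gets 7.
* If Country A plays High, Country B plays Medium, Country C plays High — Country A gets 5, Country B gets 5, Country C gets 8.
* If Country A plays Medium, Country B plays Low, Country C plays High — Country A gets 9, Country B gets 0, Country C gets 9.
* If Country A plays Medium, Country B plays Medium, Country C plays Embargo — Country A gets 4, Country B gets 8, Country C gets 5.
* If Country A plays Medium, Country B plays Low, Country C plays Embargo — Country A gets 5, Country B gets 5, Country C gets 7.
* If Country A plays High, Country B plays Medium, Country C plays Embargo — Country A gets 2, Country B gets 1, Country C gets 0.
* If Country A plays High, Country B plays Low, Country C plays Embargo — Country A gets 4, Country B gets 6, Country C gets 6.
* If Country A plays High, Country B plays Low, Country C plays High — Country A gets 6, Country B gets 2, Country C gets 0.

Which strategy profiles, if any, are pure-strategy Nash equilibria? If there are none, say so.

For each strategy profile, look for a profitable unilateral deviation.
(Medium, Low, High): Country B can switch to Medium (0 → 8). Not NE.
(Medium, Low, Embargo): Country B can switch to Medium (5 → 8). Not NE.
(Medium, Medium, High): Country A gets 9, best alternative 5; Country B gets 8, best alternative 0; Country C gets 7, best alternative 5. No profitable deviation — NE.
(Medium, Medium, Embargo): Country C can switch to High (5 → 7). Not NE.
(High, Low, High): Country A can switch to Medium (6 → 9). Not NE.
(High, Low, Embargo): Country A can switch to Medium (4 → 5). Not NE.
(High, Medium, High): Country A can switch to Medium (5 → 9). Not NE.
(High, Medium, Embargo): Country A can switch to Medium (2 → 4). Not NE.

(Medium, Medium, High)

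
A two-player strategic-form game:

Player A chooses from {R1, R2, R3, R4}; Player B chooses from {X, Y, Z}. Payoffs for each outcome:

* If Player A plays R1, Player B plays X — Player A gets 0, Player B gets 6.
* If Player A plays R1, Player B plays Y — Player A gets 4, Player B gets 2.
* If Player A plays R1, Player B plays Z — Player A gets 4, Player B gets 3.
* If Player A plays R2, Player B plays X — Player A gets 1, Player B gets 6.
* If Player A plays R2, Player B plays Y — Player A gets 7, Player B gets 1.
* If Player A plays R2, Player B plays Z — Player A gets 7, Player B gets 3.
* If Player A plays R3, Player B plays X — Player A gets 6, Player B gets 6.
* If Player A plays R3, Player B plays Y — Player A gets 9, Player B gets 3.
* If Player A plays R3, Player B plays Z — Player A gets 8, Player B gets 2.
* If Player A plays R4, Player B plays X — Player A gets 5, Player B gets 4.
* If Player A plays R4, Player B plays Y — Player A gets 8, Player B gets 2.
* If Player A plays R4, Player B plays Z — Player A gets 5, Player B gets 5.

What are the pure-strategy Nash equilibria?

Player A against X: payoffs 0, 1, 6, 5 → best response R3.
Player A against Y: payoffs 4, 7, 9, 8 → best response R3.
Player A against Z: payoffs 4, 7, 8, 5 → best response R3.
Player B against R1: payoffs 6, 2, 3 → best response X.
Player B against R2: payoffs 6, 1, 3 → best response X.
Player B against R3: payoffs 6, 3, 2 → best response X.
Player B against R4: payoffs 4, 2, 5 → best response Z.
Mutual best responses: (R3, X).

The unique pure-strategy Nash equilibrium is (R3, X).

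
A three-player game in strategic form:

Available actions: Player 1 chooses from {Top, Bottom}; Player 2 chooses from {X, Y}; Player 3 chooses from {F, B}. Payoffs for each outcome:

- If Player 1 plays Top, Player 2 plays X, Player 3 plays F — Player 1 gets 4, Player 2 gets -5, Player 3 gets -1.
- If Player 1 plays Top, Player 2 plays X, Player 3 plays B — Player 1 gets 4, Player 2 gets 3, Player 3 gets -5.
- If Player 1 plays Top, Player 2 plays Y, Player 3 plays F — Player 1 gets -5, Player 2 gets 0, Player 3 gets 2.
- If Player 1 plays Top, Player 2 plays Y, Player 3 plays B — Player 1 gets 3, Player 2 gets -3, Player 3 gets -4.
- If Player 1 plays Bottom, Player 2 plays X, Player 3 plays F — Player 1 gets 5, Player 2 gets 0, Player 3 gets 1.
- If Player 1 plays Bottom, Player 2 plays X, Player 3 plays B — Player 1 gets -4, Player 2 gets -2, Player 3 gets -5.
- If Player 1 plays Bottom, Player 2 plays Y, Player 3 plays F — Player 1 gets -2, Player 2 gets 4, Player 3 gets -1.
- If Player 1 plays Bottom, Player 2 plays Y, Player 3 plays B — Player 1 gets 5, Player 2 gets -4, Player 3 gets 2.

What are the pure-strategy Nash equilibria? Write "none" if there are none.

This game has no pure Nash equilibrium.

For each player, find the best response to each opponent profile; mutual best responses are the pure NE.
Player 1 against (X, F): payoffs 4, 5 → best response Bottom.
Player 1 against (X, B): payoffs 4, -4 → best response Top.
Player 1 against (Y, F): payoffs -5, -2 → best response Bottom.
Player 1 against (Y, B): payoffs 3, 5 → best response Bottom.
Player 2 against (Top, F): payoffs -5, 0 → best response Y.
Player 2 against (Top, B): payoffs 3, -3 → best response X.
Player 2 against (Bottom, F): payoffs 0, 4 → best response Y.
Player 2 against (Bottom, B): payoffs -2, -4 → best response X.
Player 3 against (Top, X): payoffs -1, -5 → best response F.
Player 3 against (Top, Y): payoffs 2, -4 → best response F.
Player 3 against (Bottom, X): payoffs 1, -5 → best response F.
Player 3 against (Bottom, Y): payoffs -1, 2 → best response B.
No profile is a mutual best response for all players.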